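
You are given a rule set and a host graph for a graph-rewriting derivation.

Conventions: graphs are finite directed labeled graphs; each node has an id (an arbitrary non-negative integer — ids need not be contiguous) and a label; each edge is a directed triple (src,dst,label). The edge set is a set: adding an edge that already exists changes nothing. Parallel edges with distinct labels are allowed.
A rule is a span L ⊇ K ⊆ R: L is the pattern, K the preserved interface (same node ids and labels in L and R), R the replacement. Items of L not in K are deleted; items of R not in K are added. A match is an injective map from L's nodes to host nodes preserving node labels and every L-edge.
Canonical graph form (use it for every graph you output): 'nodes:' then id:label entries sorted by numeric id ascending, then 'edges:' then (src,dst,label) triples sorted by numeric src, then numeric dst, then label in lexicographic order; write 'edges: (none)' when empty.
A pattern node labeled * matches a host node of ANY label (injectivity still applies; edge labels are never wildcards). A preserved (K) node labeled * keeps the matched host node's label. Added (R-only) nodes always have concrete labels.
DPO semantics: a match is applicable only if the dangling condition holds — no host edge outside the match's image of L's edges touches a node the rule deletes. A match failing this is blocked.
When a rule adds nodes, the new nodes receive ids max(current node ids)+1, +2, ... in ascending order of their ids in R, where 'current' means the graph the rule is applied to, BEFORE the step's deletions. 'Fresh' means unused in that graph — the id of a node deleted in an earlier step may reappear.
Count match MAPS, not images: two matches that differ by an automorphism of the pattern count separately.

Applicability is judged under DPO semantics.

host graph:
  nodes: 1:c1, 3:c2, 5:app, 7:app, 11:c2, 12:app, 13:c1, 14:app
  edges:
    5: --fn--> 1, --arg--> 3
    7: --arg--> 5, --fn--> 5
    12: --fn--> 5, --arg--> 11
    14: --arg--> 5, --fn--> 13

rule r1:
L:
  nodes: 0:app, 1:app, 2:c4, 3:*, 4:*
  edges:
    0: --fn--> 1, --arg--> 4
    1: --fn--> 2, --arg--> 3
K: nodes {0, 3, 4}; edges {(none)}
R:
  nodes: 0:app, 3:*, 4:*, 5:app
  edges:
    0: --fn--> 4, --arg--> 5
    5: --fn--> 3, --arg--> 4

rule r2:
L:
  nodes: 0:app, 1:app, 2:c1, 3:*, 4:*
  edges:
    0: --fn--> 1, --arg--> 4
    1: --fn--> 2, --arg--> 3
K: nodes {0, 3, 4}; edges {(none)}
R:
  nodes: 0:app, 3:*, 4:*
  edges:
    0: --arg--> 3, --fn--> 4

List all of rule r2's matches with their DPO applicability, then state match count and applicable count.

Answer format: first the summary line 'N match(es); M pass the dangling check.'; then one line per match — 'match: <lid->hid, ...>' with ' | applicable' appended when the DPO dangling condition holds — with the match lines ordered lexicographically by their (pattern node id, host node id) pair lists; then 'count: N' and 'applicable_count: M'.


1 match(es); 0 pass the dangling check.
match: 0->12, 1->5, 2->1, 3->3, 4->11
count: 1
applicable_count: 0


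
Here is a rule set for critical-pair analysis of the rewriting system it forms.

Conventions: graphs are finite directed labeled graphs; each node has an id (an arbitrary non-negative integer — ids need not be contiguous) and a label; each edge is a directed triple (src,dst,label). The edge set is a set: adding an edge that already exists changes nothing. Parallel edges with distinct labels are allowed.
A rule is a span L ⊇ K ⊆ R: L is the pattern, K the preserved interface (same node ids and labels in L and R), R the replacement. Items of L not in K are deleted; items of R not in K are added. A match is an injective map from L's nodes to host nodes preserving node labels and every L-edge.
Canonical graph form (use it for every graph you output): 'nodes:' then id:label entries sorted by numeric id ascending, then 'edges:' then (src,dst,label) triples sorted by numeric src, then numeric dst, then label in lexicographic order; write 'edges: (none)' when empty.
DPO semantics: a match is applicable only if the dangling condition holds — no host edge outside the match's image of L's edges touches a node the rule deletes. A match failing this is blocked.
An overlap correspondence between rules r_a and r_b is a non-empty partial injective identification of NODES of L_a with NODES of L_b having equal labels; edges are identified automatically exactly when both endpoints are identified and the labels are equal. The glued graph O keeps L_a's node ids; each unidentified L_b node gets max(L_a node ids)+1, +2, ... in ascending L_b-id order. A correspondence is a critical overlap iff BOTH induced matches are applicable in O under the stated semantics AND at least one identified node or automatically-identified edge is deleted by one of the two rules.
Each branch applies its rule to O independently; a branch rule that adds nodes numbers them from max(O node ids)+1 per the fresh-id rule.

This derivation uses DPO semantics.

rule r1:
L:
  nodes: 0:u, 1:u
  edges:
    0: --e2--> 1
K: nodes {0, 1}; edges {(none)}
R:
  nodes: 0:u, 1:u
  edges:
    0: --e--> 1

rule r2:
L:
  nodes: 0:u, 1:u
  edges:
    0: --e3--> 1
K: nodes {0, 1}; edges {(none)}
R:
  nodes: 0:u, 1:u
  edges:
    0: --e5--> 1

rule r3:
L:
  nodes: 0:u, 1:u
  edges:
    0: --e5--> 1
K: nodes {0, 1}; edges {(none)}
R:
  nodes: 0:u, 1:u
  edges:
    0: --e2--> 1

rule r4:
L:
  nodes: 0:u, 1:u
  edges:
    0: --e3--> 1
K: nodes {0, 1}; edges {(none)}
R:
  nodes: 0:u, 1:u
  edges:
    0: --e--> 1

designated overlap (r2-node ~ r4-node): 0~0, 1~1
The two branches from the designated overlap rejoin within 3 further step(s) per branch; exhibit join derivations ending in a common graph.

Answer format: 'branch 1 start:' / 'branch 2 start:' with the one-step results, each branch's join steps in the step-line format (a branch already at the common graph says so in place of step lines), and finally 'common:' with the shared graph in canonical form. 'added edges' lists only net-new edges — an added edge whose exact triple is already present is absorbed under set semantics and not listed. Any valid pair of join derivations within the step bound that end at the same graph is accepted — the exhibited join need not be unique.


branch 1 start:
nodes: 0:u, 1:u
edges: (0,1,e5)
branch 2 start:
nodes: 0:u, 1:u
edges: (0,1,e)
branch 1 step 1: rule r3; match: 0->0, 1->1; deleted nodes (none); deleted edges (0,1,e5); added nodes (none); added edges (0,1,e2); result: nodes: 0:u, 1:u edges: (0,1,e2)
branch 1 step 2: rule r1; match: 0->0, 1->1; deleted nodes (none); deleted edges (0,1,e2); added nodes (none); added edges (0,1,e); result: nodes: 0:u, 1:u edges: (0,1,e)
branch 2: already at the common graph (0 steps)
common:
nodes: 0:u, 1:u
edges: (0,1,e)


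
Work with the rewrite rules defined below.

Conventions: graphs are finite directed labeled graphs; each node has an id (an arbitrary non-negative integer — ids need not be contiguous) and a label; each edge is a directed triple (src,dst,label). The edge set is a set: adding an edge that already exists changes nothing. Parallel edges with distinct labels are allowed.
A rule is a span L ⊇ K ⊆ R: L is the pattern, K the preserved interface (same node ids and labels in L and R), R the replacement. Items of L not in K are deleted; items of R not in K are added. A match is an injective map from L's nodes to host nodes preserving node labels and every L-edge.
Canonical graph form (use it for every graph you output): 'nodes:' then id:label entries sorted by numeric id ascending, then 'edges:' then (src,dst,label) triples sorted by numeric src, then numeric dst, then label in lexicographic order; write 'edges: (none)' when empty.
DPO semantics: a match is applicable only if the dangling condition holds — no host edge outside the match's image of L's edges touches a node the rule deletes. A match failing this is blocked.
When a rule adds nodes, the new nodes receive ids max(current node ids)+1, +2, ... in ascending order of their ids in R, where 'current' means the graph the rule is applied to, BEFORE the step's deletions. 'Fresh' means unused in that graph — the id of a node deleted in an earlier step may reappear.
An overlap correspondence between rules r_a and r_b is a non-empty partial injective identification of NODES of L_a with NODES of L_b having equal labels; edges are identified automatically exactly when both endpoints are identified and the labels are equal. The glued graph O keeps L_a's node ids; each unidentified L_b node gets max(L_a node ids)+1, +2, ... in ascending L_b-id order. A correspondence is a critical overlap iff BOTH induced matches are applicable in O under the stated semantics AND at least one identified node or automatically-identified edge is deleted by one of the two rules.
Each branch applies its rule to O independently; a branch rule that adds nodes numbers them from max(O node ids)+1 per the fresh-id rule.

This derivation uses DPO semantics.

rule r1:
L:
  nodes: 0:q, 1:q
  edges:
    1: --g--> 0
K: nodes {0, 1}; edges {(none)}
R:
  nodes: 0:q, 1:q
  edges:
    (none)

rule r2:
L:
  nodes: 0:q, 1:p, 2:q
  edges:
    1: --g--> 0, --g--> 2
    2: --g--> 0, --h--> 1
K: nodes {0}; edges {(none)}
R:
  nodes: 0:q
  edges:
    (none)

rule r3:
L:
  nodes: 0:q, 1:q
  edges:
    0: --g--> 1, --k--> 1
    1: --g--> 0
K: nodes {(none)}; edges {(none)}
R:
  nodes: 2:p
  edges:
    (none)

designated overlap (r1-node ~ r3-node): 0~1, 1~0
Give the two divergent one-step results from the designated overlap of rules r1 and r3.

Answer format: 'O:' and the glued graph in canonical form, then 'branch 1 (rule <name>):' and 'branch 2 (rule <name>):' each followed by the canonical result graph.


O:
nodes: 0:q, 1:q
edges: (0,1,g); (1,0,g); (1,0,k)
branch 1 (rule r1):
nodes: 0:q, 1:q
edges: (0,1,g); (1,0,k)
branch 2 (rule r3):
nodes: 2:p
edges: (none)


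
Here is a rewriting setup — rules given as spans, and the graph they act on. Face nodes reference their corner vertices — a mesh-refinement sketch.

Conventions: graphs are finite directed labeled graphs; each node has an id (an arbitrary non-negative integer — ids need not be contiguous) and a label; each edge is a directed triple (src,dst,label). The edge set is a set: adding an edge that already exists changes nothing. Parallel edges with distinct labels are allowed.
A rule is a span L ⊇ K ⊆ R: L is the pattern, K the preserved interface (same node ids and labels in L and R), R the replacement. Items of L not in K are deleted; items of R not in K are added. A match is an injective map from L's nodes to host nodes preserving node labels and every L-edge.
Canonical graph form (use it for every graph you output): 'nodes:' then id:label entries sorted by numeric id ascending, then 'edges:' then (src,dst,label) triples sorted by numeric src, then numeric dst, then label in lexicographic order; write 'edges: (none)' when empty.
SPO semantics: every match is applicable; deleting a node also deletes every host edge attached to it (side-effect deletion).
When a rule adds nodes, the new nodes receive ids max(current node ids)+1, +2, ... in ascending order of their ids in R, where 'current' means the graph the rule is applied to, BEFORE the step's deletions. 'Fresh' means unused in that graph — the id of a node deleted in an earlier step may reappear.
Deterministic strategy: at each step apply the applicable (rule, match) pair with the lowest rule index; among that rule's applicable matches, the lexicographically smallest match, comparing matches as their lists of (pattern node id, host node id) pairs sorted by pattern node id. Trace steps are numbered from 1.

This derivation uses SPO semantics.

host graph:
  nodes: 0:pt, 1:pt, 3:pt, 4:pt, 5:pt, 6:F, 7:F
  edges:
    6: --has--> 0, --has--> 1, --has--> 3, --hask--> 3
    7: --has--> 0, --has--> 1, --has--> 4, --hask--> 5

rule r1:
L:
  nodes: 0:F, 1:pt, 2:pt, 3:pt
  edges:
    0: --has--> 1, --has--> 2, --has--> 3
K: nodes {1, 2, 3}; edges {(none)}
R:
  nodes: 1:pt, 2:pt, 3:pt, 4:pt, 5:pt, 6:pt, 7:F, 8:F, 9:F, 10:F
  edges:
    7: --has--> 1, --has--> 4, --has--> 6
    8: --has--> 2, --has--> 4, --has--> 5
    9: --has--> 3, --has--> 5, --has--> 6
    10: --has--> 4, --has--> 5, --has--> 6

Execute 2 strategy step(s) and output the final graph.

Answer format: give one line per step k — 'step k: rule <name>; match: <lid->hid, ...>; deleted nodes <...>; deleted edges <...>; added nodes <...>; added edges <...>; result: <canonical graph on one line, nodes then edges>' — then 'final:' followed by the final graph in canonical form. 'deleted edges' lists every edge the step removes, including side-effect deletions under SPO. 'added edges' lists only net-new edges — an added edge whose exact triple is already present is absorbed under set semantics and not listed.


step 1: rule r1; match: 0->6, 1->0, 2->1, 3->3; deleted nodes 6; deleted edges (6,0,has); (6,1,has); (6,3,has); (6,3,hask); added nodes 8, 9, 10, 11, 12, 13, 14; added edges (11,0,has); (11,8,has); (11,10,has); (12,1,has); (12,8,has); (12,9,has); (13,3,has); (13,9,has); (13,10,has); (14,8,has); (14,9,has); (14,10,has); result: nodes: 0:pt, 1:pt, 3:pt, 4:pt, 5:pt, 7:F, 8:pt, 9:pt, 10:pt, 11:F, 12:F, 13:F, 14:F edges: (7,0,has); (7,1,has); (7,4,has); (7,5,hask); (11,0,has); (11,8,has); (11,10,has); (12,1,has); (12,8,has); (12,9,has); (13,3,has); (13,9,has); (13,10,has); (14,8,has); (14,9,has); (14,10,has)
step 2: rule r1; match: 0->7, 1->0, 2->1, 3->4; deleted nodes 7; deleted edges (7,0,has); (7,1,has); (7,4,has); (7,5,hask); added nodes 15, 16, 17, 18, 19, 20, 21; added edges (18,0,has); (18,15,has); (18,17,has); (19,1,has); (19,15,has); (19,16,has); (20,4,has); (20,16,has); (20,17,has); (21,15,has); (21,16,has); (21,17,has); result: nodes: 0:pt, 1:pt, 3:pt, 4:pt, 5:pt, 8:pt, 9:pt, 10:pt, 11:F, 12:F, 13:F, 14:F, 15:pt, 16:pt, 17:pt, 18:F, 19:F, 20:F, 21:F edges: (11,0,has); (11,8,has); (11,10,has); (12,1,has); (12,8,has); (12,9,has); (13,3,has); (13,9,has); (13,10,has); (14,8,has); (14,9,has); (14,10,has); (18,0,has); (18,15,has); (18,17,has); (19,1,has); (19,15,has); (19,16,has); (20,4,has); (20,16,has); (20,17,has); (21,15,has); (21,16,has); (21,17,has)
final:
nodes: 0:pt, 1:pt, 3:pt, 4:pt, 5:pt, 8:pt, 9:pt, 10:pt, 11:F, 12:F, 13:F, 14:F, 15:pt, 16:pt, 17:pt, 18:F, 19:F, 20:F, 21:F
edges: (11,0,has); (11,8,has); (11,10,has); (12,1,has); (12,8,has); (12,9,has); (13,3,has); (13,9,has); (13,10,has); (14,8,has); (14,9,has); (14,10,has); (18,0,has); (18,15,has); (18,17,has); (19,1,has); (19,15,has); (19,16,has); (20,4,has); (20,16,has); (20,17,has); (21,15,has); (21,16,has); (21,17,has)


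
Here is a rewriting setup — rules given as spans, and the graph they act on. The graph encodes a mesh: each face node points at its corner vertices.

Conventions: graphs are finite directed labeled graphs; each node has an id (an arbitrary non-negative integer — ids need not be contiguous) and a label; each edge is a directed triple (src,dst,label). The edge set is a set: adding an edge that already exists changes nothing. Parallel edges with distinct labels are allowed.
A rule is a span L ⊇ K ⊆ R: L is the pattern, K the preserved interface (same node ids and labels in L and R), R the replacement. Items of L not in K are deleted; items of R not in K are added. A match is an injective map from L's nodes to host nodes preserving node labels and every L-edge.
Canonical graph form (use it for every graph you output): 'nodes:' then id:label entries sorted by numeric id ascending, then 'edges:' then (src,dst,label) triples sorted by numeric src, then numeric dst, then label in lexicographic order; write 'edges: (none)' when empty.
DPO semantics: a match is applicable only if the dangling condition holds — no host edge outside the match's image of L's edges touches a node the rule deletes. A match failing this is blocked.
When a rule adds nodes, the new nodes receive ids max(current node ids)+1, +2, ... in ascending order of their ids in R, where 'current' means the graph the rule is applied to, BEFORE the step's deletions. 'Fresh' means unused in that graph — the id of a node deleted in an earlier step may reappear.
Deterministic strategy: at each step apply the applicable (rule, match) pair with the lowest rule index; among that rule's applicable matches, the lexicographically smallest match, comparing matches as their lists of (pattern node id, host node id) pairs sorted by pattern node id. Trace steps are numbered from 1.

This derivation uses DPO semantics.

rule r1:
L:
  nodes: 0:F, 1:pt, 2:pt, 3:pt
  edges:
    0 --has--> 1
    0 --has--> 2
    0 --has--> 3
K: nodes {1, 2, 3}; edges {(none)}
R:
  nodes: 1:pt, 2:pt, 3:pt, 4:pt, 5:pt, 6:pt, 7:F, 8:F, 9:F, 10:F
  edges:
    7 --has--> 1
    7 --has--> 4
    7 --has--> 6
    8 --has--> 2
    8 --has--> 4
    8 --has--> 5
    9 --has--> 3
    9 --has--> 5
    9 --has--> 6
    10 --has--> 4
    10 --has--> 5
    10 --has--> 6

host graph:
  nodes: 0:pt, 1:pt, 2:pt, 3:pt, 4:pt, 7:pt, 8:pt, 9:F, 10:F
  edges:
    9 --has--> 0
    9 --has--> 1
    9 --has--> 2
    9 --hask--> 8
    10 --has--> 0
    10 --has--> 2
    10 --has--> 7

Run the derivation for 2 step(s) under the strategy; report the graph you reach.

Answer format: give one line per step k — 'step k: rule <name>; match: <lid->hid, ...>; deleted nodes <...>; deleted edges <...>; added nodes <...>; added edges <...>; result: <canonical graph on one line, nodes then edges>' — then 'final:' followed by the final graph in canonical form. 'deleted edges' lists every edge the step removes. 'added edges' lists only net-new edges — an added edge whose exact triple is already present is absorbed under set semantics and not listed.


step 1: rule r1; match: 0->10, 1->0, 2->2, 3->7; deleted nodes 10; deleted edges (10,0,has); (10,2,has); (10,7,has); added nodes 11, 12, 13, 14, 15, 16, 17; added edges (14,0,has); (14,11,has); (14,13,has); (15,2,has); (15,11,has); (15,12,has); (16,7,has); (16,12,has); (16,13,has); (17,11,has); (17,12,has); (17,13,has); result: nodes: 0:pt, 1:pt, 2:pt, 3:pt, 4:pt, 7:pt, 8:pt, 9:F, 11:pt, 12:pt, 13:pt, 14:F, 15:F, 16:F, 17:F edges: (9,0,has); (9,1,has); (9,2,has); (9,8,hask); (14,0,has); (14,11,has); (14,13,has); (15,2,has); (15,11,has); (15,12,has); (16,7,has); (16,12,has); (16,13,has); (17,11,has); (17,12,has); (17,13,has)
step 2: rule r1; match: 0->14, 1->0, 2->11, 3->13; deleted nodes 14; deleted edges (14,0,has); (14,11,has); (14,13,has); added nodes 18, 19, 20, 21, 22, 23, 24; added edges (21,0,has); (21,18,has); (21,20,has); (22,11,has); (22,18,has); (22,19,has); (23,13,has); (23,19,has); (23,20,has); (24,18,has); (24,19,has); (24,20,has); result: nodes: 0:pt, 1:pt, 2:pt, 3:pt, 4:pt, 7:pt, 8:pt, 9:F, 11:pt, 12:pt, 13:pt, 15:F, 16:F, 17:F, 18:pt, 19:pt, 20:pt, 21:F, 22:F, 23:F, 24:F edges: (9,0,has); (9,1,has); (9,2,has); (9,8,hask); (15,2,has); (15,11,has); (15,12,has); (16,7,has); (16,12,has); (16,13,has); (17,11,has); (17,12,has); (17,13,has); (21,0,has); (21,18,has); (21,20,has); (22,11,has); (22,18,has); (22,19,has); (23,13,has); (23,19,has); (23,20,has); (24,18,has); (24,19,has); (24,20,has)
final:
nodes: 0:pt, 1:pt, 2:pt, 3:pt, 4:pt, 7:pt, 8:pt, 9:F, 11:pt, 12:pt, 13:pt, 15:F, 16:F, 17:F, 18:pt, 19:pt, 20:pt, 21:F, 22:F, 23:F, 24:F
edges: (9,0,has); (9,1,has); (9,2,has); (9,8,hask); (15,2,has); (15,11,has); (15,12,has); (16,7,has); (16,12,has); (16,13,has); (17,11,has); (17,12,has); (17,13,has); (21,0,has); (21,18,has); (21,20,has); (22,11,has); (22,18,has); (22,19,has); (23,13,has); (23,19,has); (23,20,has); (24,18,has); (24,19,has); (24,20,has)


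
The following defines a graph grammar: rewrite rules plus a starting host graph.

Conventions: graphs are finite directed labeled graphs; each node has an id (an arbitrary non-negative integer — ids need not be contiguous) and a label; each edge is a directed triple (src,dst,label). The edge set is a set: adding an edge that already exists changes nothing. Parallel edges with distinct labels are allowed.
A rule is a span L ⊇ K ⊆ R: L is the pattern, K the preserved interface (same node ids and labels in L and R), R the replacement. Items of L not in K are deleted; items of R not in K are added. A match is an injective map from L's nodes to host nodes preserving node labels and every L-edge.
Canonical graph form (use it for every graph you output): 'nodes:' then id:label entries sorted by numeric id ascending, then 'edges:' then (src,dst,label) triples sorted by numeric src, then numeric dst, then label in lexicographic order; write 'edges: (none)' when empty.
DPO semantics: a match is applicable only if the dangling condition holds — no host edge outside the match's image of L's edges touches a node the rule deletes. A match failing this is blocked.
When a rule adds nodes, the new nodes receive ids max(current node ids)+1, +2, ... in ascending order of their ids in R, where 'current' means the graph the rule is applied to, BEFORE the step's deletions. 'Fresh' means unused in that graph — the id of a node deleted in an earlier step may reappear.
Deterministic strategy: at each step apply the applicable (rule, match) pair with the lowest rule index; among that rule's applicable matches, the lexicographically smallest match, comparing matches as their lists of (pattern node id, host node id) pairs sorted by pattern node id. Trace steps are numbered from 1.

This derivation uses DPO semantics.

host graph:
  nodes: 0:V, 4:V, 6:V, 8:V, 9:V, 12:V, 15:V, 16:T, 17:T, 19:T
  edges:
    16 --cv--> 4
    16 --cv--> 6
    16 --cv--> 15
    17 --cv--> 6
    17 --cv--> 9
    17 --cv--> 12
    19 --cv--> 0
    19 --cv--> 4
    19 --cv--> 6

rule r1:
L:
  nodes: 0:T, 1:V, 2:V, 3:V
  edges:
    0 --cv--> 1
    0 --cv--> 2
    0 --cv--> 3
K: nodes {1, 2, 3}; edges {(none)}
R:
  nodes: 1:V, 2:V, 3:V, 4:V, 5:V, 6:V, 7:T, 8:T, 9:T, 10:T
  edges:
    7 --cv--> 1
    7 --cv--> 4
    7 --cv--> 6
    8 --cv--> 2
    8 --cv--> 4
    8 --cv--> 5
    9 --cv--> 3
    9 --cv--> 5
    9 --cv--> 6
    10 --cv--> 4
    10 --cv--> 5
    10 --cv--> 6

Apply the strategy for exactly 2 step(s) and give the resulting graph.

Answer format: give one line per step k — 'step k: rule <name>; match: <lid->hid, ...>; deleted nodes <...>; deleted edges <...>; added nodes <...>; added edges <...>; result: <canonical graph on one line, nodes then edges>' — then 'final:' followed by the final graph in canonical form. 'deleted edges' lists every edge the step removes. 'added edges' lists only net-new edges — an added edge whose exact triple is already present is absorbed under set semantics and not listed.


step 1: rule r1; match: 0->16, 1->4, 2->6, 3->15; deleted nodes 16; deleted edges (16,4,cv); (16,6,cv); (16,15,cv); added nodes 20, 21, 22, 23, 24, 25, 26; added edges (23,4,cv); (23,20,cv); (23,22,cv); (24,6,cv); (24,20,cv); (24,21,cv); (25,15,cv); (25,21,cv); (25,22,cv); (26,20,cv); (26,21,cv); (26,22,cv); result: nodes: 0:V, 4:V, 6:V, 8:V, 9:V, 12:V, 15:V, 17:T, 19:T, 20:V, 21:V, 22:V, 23:T, 24:T, 25:T, 26:T edges: (17,6,cv); (17,9,cv); (17,12,cv); (19,0,cv); (19,4,cv); (19,6,cv); (23,4,cv); (23,20,cv); (23,22,cv); (24,6,cv); (24,20,cv); (24,21,cv); (25,15,cv); (25,21,cv); (25,22,cv); (26,20,cv); (26,21,cv); (26,22,cv)
step 2: rule r1; match: 0->17, 1->6, 2->9, 3->12; deleted nodes 17; deleted edges (17,6,cv); (17,9,cv); (17,12,cv); added nodes 27, 28, 29, 30, 31, 32, 33; added edges (30,6,cv); (30,27,cv); (30,29,cv); (31,9,cv); (31,27,cv); (31,28,cv); (32,12,cv); (32,28,cv); (32,29,cv); (33,27,cv); (33,28,cv); (33,29,cv); result: nodes: 0:V, 4:V, 6:V, 8:V, 9:V, 12:V, 15:V, 19:T, 20:V, 21:V, 22:V, 23:T, 24:T, 25:T, 26:T, 27:V, 28:V, 29:V, 30:T, 31:T, 32:T, 33:T edges: (19,0,cv); (19,4,cv); (19,6,cv); (23,4,cv); (23,20,cv); (23,22,cv); (24,6,cv); (24,20,cv); (24,21,cv); (25,15,cv); (25,21,cv); (25,22,cv); (26,20,cv); (26,21,cv); (26,22,cv); (30,6,cv); (30,27,cv); (30,29,cv); (31,9,cv); (31,27,cv); (31,28,cv); (32,12,cv); (32,28,cv); (32,29,cv); (33,27,cv); (33,28,cv); (33,29,cv)
final:
nodes: 0:V, 4:V, 6:V, 8:V, 9:V, 12:V, 15:V, 19:T, 20:V, 21:V, 22:V, 23:T, 24:T, 25:T, 26:T, 27:V, 28:V, 29:V, 30:T, 31:T, 32:T, 33:T
edges: (19,0,cv); (19,4,cv); (19,6,cv); (23,4,cv); (23,20,cv); (23,22,cv); (24,6,cv); (24,20,cv); (24,21,cv); (25,15,cv); (25,21,cv); (25,22,cv); (26,20,cv); (26,21,cv); (26,22,cv); (30,6,cv); (30,27,cv); (30,29,cv); (31,9,cv); (31,27,cv); (31,28,cv); (32,12,cv); (32,28,cv); (32,29,cv); (33,27,cv); (33,28,cv); (33,29,cv)


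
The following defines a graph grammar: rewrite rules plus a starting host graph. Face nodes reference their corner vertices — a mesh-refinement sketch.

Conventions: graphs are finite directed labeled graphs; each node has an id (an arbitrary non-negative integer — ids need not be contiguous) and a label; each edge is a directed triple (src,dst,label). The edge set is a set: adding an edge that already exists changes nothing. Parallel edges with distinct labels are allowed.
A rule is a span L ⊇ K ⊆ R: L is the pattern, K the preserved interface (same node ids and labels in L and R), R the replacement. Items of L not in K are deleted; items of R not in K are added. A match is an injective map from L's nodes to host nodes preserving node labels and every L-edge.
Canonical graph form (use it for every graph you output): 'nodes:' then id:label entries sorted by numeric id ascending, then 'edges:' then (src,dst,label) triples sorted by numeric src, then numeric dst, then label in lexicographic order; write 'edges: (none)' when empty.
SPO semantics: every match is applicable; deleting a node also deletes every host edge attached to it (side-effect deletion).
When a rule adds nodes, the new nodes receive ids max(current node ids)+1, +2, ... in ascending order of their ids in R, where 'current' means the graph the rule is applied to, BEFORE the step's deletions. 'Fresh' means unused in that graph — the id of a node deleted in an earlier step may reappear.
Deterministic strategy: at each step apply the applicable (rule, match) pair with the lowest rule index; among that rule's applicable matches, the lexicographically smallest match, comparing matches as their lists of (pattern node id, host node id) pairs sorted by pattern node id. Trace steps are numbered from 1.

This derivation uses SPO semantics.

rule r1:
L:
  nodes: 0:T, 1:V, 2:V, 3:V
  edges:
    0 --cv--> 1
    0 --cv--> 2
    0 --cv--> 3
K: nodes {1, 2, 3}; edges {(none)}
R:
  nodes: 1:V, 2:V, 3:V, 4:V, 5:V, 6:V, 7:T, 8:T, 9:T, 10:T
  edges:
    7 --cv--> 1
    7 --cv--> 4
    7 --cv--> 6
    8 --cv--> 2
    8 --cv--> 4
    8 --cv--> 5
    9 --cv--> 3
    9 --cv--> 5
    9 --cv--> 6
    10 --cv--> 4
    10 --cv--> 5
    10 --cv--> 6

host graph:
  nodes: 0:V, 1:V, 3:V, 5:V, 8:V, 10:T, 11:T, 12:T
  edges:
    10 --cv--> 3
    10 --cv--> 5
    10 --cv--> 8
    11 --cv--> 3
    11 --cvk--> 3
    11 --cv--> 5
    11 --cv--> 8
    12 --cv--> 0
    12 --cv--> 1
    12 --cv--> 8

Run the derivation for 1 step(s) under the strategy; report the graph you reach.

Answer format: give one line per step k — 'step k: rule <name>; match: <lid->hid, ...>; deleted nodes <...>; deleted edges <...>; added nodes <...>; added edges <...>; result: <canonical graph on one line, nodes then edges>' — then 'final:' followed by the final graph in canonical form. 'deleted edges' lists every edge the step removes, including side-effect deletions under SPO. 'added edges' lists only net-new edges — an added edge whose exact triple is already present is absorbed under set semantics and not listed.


step 1: rule r1; match: 0->10, 1->3, 2->5, 3->8; deleted nodes 10; deleted edges (10,3,cv); (10,5,cv); (10,8,cv); added nodes 13, 14, 15, 16, 17, 18, 19; added edges (16,3,cv); (16,13,cv); (16,15,cv); (17,5,cv); (17,13,cv); (17,14,cv); (18,8,cv); (18,14,cv); (18,15,cv); (19,13,cv); (19,14,cv); (19,15,cv); result: nodes: 0:V, 1:V, 3:V, 5:V, 8:V, 11:T, 12:T, 13:V, 14:V, 15:V, 16:T, 17:T, 18:T, 19:T edges: (11,3,cv); (11,3,cvk); (11,5,cv); (11,8,cv); (12,0,cv); (12,1,cv); (12,8,cv); (16,3,cv); (16,13,cv); (16,15,cv); (17,5,cv); (17,13,cv); (17,14,cv); (18,8,cv); (18,14,cv); (18,15,cv); (19,13,cv); (19,14,cv); (19,15,cv)
final:
nodes: 0:V, 1:V, 3:V, 5:V, 8:V, 11:T, 12:T, 13:V, 14:V, 15:V, 16:T, 17:T, 18:T, 19:T
edges: (11,3,cv); (11,3,cvk); (11,5,cv); (11,8,cv); (12,0,cv); (12,1,cv); (12,8,cv); (16,3,cv); (16,13,cv); (16,15,cv); (17,5,cv); (17,13,cv); (17,14,cv); (18,8,cv); (18,14,cv); (18,15,cv); (19,13,cv); (19,14,cv); (19,15,cv)


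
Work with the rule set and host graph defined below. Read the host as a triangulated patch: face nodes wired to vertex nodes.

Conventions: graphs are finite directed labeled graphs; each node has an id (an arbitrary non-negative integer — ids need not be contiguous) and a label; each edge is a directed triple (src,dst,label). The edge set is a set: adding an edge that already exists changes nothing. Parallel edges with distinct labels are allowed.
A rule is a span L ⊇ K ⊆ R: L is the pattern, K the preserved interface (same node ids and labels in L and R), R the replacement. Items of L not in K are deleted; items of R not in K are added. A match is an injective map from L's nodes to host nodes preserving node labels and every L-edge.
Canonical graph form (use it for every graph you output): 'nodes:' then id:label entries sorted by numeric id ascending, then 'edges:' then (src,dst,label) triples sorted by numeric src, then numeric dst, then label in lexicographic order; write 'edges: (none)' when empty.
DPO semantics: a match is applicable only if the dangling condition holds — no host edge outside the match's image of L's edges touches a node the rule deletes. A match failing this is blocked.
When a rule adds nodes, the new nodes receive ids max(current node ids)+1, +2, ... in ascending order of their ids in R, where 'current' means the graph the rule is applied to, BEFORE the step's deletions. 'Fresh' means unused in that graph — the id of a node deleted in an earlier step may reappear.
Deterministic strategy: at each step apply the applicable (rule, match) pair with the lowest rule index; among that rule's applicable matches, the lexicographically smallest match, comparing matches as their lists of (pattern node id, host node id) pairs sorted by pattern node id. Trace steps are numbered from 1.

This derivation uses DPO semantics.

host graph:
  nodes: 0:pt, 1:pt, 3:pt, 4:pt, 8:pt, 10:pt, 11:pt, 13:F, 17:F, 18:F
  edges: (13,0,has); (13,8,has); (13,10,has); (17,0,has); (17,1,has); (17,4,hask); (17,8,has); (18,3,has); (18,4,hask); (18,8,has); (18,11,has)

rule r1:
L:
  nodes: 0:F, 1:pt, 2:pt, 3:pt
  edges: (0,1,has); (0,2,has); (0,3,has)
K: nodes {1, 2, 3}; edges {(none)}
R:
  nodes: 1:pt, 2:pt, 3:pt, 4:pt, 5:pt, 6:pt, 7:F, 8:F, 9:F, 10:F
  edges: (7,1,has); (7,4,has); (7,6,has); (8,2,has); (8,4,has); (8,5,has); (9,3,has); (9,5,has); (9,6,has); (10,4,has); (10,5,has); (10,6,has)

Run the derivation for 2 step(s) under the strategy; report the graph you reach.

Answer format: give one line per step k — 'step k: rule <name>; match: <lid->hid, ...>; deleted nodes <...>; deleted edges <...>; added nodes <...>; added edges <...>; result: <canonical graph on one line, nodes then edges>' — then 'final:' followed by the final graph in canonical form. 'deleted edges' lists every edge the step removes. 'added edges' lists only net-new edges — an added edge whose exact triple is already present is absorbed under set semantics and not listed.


step 1: rule r1; match: 0->13, 1->0, 2->8, 3->10; deleted nodes 13; deleted edges (13,0,has); (13,8,has); (13,10,has); added nodes 19, 20, 21, 22, 23, 24, 25; added edges (22,0,has); (22,19,has); (22,21,has); (23,8,has); (23,19,has); (23,20,has); (24,10,has); (24,20,has); (24,21,has); (25,19,has); (25,20,has); (25,21,has); result: nodes: 0:pt, 1:pt, 3:pt, 4:pt, 8:pt, 10:pt, 11:pt, 17:F, 18:F, 19:pt, 20:pt, 21:pt, 22:F, 23:F, 24:F, 25:F edges: (17,0,has); (17,1,has); (17,4,hask); (17,8,has); (18,3,has); (18,4,hask); (18,8,has); (18,11,has); (22,0,has); (22,19,has); (22,21,has); (23,8,has); (23,19,has); (23,20,has); (24,10,has); (24,20,has); (24,21,has); (25,19,has); (25,20,has); (25,21,has)
step 2: rule r1; match: 0->22, 1->0, 2->19, 3->21; deleted nodes 22; deleted edges (22,0,has); (22,19,has); (22,21,has); added nodes 26, 27, 28, 29, 30, 31, 32; added edges (29,0,has); (29,26,has); (29,28,has); (30,19,has); (30,26,has); (30,27,has); (31,21,has); (31,27,has); (31,28,has); (32,26,has); (32,27,has); (32,28,has); result: nodes: 0:pt, 1:pt, 3:pt, 4:pt, 8:pt, 10:pt, 11:pt, 17:F, 18:F, 19:pt, 20:pt, 21:pt, 23:F, 24:F, 25:F, 26:pt, 27:pt, 28:pt, 29:F, 30:F, 31:F, 32:F edges: (17,0,has); (17,1,has); (17,4,hask); (17,8,has); (18,3,has); (18,4,hask); (18,8,has); (18,11,has); (23,8,has); (23,19,has); (23,20,has); (24,10,has); (24,20,has); (24,21,has); (25,19,has); (25,20,has); (25,21,has); (29,0,has); (29,26,has); (29,28,has); (30,19,has); (30,26,has); (30,27,has); (31,21,has); (31,27,has); (31,28,has); (32,26,has); (32,27,has); (32,28,has)
final:
nodes: 0:pt, 1:pt, 3:pt, 4:pt, 8:pt, 10:pt, 11:pt, 17:F, 18:F, 19:pt, 20:pt, 21:pt, 23:F, 24:F, 25:F, 26:pt, 27:pt, 28:pt, 29:F, 30:F, 31:F, 32:F
edges: (17,0,has); (17,1,has); (17,4,hask); (17,8,has); (18,3,has); (18,4,hask); (18,8,has); (18,11,has); (23,8,has); (23,19,has); (23,20,has); (24,10,has); (24,20,has); (24,21,has); (25,19,has); (25,20,has); (25,21,has); (29,0,has); (29,26,has); (29,28,has); (30,19,has); (30,26,has); (30,27,has); (31,21,has); (31,27,has); (31,28,has); (32,26,has); (32,27,has); (32,28,has)


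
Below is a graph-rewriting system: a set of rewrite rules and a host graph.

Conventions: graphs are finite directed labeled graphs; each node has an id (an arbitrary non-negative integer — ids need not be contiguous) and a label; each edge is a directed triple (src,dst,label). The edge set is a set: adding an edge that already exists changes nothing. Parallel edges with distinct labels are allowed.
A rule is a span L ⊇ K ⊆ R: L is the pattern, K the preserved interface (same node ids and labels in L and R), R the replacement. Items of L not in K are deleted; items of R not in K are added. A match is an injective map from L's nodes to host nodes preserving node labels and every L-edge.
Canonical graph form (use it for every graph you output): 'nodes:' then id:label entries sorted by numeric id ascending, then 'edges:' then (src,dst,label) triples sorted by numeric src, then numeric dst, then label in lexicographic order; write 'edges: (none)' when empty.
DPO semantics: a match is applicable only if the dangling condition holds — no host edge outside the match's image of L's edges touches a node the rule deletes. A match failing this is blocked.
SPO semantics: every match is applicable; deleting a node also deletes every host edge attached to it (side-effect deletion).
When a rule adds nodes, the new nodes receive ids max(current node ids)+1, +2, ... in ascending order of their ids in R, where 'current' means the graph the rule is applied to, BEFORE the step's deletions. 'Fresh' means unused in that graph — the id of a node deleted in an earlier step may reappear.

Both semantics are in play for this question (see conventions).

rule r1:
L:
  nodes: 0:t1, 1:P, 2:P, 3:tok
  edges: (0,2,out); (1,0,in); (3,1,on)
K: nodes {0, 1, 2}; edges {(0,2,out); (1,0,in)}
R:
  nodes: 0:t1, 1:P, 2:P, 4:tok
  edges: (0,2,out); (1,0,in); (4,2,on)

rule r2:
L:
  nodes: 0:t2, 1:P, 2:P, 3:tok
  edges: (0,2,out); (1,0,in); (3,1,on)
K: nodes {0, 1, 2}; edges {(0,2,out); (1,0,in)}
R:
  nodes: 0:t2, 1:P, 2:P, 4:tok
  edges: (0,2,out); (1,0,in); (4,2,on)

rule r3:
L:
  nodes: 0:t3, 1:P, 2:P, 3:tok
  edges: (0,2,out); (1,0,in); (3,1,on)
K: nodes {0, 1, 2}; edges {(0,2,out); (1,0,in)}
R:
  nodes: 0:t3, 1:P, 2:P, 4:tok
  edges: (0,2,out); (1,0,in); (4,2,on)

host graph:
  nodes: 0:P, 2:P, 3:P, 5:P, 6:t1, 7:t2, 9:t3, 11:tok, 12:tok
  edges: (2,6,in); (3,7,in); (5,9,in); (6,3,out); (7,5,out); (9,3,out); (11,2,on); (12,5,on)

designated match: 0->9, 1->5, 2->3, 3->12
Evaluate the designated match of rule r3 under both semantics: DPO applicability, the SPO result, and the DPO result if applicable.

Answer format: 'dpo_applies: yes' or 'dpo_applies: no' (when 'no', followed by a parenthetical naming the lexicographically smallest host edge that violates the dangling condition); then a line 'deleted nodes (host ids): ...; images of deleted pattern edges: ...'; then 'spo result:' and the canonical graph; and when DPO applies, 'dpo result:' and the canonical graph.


dpo_applies: yes
deleted nodes (host ids): 12; images of deleted pattern edges: (12,5,on)
spo result:
nodes: 0:P, 2:P, 3:P, 5:P, 6:t1, 7:t2, 9:t3, 11:tok, 13:tok
edges: (2,6,in); (3,7,in); (5,9,in); (6,3,out); (7,5,out); (9,3,out); (11,2,on); (13,3,on)
dpo result:
nodes: 0:P, 2:P, 3:P, 5:P, 6:t1, 7:t2, 9:t3, 11:tok, 13:tok
edges: (2,6,in); (3,7,in); (5,9,in); (6,3,out); (7,5,out); (9,3,out); (11,2,on); (13,3,on)


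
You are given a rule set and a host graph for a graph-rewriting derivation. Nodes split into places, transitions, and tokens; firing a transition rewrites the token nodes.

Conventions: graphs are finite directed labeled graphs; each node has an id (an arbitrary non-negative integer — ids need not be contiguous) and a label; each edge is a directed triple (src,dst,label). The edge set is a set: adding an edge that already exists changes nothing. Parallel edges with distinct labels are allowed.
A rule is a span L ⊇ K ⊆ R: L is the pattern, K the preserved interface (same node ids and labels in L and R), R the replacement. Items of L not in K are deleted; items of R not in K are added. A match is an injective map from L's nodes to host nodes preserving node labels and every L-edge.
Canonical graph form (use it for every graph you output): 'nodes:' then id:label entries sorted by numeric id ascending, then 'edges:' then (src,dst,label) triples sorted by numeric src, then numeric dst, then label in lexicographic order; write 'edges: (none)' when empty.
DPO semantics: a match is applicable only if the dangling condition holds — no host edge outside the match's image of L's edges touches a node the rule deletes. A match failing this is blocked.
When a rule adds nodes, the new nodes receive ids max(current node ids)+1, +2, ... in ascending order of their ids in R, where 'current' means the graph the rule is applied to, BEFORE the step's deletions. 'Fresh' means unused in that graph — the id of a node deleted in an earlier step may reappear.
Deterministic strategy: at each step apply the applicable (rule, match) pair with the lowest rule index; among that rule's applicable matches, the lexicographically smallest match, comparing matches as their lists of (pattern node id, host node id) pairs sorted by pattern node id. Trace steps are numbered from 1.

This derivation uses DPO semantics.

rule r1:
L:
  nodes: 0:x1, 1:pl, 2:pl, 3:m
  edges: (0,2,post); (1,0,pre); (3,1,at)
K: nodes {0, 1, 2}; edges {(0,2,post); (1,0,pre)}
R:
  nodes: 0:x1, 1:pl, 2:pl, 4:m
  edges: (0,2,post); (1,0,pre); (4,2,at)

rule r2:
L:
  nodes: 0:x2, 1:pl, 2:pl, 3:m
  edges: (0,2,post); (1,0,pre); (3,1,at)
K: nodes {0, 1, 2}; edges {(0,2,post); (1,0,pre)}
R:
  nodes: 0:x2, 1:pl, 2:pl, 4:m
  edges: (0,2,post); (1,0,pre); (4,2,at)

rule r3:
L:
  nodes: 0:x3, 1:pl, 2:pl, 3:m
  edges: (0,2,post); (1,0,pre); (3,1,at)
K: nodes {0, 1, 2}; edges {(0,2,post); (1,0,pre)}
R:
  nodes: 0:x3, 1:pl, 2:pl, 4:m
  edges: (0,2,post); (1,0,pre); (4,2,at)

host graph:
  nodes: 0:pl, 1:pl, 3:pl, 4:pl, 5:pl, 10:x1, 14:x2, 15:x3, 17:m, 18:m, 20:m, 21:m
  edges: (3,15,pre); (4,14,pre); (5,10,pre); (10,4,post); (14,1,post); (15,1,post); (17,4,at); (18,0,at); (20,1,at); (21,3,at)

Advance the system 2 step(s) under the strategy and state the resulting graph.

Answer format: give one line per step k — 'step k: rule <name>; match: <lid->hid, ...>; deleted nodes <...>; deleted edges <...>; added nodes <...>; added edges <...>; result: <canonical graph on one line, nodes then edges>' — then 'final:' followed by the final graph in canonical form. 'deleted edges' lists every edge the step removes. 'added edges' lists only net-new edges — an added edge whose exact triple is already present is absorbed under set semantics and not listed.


step 1: rule r2; match: 0->14, 1->4, 2->1, 3->17; deleted nodes 17; deleted edges (17,4,at); added nodes 22; added edges (22,1,at); result: nodes: 0:pl, 1:pl, 3:pl, 4:pl, 5:pl, 10:x1, 14:x2, 15:x3, 18:m, 20:m, 21:m, 22:m edges: (3,15,pre); (4,14,pre); (5,10,pre); (10,4,post); (14,1,post); (15,1,post); (18,0,at); (20,1,at); (21,3,at); (22,1,at)
step 2: rule r3; match: 0->15, 1->3, 2->1, 3->21; deleted nodes 21; deleted edges (21,3,at); added nodes 23; added edges (23,1,at); result: nodes: 0:pl, 1:pl, 3:pl, 4:pl, 5:pl, 10:x1, 14:x2, 15:x3, 18:m, 20:m, 22:m, 23:m edges: (3,15,pre); (4,14,pre); (5,10,pre); (10,4,post); (14,1,post); (15,1,post); (18,0,at); (20,1,at); (22,1,at); (23,1,at)
final:
nodes: 0:pl, 1:pl, 3:pl, 4:pl, 5:pl, 10:x1, 14:x2, 15:x3, 18:m, 20:m, 22:m, 23:m
edges: (3,15,pre); (4,14,pre); (5,10,pre); (10,4,post); (14,1,post); (15,1,post); (18,0,at); (20,1,at); (22,1,at); (23,1,at)
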